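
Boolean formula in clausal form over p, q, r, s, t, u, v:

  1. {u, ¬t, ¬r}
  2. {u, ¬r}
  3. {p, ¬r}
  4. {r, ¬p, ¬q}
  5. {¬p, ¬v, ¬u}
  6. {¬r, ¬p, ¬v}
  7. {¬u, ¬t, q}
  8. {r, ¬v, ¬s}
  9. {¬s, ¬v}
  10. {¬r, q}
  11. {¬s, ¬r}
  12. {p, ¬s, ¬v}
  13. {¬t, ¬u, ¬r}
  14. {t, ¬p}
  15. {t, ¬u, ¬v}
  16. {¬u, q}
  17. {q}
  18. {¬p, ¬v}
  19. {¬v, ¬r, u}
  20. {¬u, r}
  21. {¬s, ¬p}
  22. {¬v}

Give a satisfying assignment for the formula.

p=False, q=True, r=False, s=False, t=True, u=False, v=False

(q) is a unit clause, so q = True.
(¬v) is a unit clause, so v = False.
Pure literal: s appears only negated; assign s = False.
Branch on p: take p = False.
  then r is forced to False.
  then u is forced to False.
t is now unconstrained; take t = True.
Every clause has at least one true literal under this assignment.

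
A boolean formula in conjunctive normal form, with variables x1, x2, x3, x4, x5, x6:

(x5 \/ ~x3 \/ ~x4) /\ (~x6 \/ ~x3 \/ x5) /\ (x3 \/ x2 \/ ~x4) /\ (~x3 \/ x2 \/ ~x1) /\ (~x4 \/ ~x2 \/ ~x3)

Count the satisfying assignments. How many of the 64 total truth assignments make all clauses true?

35

Split on x3, then x2.
  x3=1, x2=1: x1 free; 3 ways for (x4,x5,x6) × 2^1 = 6.
  x3=1, x2=0: 5 of the 16 assignments to (x1,x4,x5,x6) work.
  x3=0, x2=1: x1, x4, x5, x6 free → 2^4 = 16.
  x3=0, x2=0: forces x4=0; x1, x5, x6 free → 2^3 = 8.
Total: 6 + 5 + 16 + 8 = 35.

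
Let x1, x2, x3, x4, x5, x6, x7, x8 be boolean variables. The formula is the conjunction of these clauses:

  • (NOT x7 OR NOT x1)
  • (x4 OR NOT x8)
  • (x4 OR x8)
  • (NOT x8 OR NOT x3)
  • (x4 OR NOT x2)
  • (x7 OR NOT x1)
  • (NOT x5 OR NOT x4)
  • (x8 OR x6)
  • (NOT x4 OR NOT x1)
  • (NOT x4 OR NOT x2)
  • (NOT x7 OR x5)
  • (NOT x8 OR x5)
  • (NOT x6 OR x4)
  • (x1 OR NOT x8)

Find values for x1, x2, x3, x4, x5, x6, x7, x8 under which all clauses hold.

x1 = 0, x2 = 0, x3 = 1, x4 = 1, x5 = 0, x6 = 1, x7 = 0, x8 = 0

Check each clause:
  1. (NOT x7 OR NOT x1) — NOT x7 is true.
  2. (x4 OR NOT x8) — NOT x8 is true.
  3. (x8 OR x4) — x4 is true.
  4. (NOT x8 OR NOT x3) — NOT x8 is true.
  5. (x4 OR NOT x2) — x4 is true.
  6. (NOT x1 OR x7) — NOT x1 is true.
  7. (NOT x4 OR NOT x5) — NOT x5 is true.
  8. (x8 OR x6) — x6 is true.
  9. (NOT x1 OR NOT x4) — NOT x1 is true.
  10. (NOT x2 OR NOT x4) — NOT x2 is true.
  11. (x5 OR NOT x7) — NOT x7 is true.
  12. (x5 OR NOT x8) — NOT x8 is true.
  13. (NOT x6 OR x4) — x4 is true.
  14. (x1 OR NOT x8) — NOT x8 is true.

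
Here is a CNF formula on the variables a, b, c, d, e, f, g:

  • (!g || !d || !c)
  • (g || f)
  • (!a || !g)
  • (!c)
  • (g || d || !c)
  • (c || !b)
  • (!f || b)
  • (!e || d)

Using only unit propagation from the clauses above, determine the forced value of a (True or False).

False

Unit clause (!c) sets c = False.
(c || !b) with c = False leaves only !b, so b = False.
From (!f || b) and b = False: f = False.
From (f || g) and f = False: g = True.
In (!a || !g), !g is now false; !a must hold, so a = False.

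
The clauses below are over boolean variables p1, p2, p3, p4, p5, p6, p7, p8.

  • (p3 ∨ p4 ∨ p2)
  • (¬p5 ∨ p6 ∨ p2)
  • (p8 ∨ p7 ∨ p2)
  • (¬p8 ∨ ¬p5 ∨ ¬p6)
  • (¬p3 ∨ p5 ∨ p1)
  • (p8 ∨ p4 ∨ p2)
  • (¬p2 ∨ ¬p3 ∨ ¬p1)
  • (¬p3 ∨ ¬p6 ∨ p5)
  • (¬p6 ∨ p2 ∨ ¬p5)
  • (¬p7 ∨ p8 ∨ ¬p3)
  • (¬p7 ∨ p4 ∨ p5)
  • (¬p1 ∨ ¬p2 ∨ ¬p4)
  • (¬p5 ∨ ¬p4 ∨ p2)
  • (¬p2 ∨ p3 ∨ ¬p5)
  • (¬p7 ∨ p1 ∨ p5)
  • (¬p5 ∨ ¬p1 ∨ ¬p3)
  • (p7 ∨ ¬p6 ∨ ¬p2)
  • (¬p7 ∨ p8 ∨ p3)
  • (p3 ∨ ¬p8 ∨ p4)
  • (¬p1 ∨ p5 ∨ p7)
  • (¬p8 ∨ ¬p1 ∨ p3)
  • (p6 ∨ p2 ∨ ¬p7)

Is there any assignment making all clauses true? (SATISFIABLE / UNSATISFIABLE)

Try p1 = False.
Branch on p2: take p2 = True.
Set p3 = True and propagate.
  then p5 is forced to True.
The remaining clauses are satisfied by p4 = True, p6 = False, p7 = False, p8 = False.
So p1 = F, p2 = T, p3 = T, p4 = T, p5 = T, p6 = F, p7 = F, p8 = F is a satisfying assignment.

SATISFIABLE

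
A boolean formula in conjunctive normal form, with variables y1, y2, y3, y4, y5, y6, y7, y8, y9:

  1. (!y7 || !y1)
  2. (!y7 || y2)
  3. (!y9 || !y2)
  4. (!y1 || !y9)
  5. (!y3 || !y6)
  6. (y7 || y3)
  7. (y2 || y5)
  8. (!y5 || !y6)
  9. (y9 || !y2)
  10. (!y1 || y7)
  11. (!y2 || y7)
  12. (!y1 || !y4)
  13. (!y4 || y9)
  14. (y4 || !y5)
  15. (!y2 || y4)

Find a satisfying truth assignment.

y1 occurs only negated in the remaining clauses — set y1 = False.
Pure literal: y6 appears only negated; assign y6 = False.
Branch on y2: take y2 = False.
  then y7 is forced to False.
  then y3 is forced to True.
  then y5 is forced to True.
  then y4 is forced to True.
  then y9 is forced to True.
y8 is now unconstrained; take y8 = False.
Every clause has at least one true literal under this assignment.
Check each clause:
  1. (!y1 || !y7) — !y7 is true.
  2. (y2 || !y7) — !y7 is true.
  3. (!y9 || !y2) — !y2 is true.
  4. (!y1 || !y9) — !y1 is true.
  5. (!y3 || !y6) — !y6 is true.
  6. (y3 || y7) — y3 is true.
  7. (y5 || y2) — y5 is true.
  8. (!y6 || !y5) — !y6 is true.
  9. (y9 || !y2) — y9 is true.
  10. (!y1 || y7) — !y1 is true.
  11. (!y2 || y7) — !y2 is true.
  12. (!y4 || !y1) — !y1 is true.
  13. (y9 || !y4) — y9 is true.
  14. (!y5 || y4) — y4 is true.
  15. (y4 || !y2) — y4 is true.

y1=F, y2=F, y3=T, y4=T, y5=T, y6=F, y7=F, y8=F, y9=T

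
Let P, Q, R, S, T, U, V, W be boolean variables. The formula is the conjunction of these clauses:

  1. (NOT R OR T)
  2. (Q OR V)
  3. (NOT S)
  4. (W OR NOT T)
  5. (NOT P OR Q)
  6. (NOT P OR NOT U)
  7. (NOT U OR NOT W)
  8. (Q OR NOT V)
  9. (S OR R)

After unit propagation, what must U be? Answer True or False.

(NOT S) is a unit clause: S = False.
(R OR S) with S = False leaves only R, so R = True.
(T OR NOT R) with R = True leaves only T, so T = True.
In (NOT T OR W), NOT T is now false; W must hold, so W = True.
(NOT W OR NOT U) with W = True leaves only NOT U, so U = False.

False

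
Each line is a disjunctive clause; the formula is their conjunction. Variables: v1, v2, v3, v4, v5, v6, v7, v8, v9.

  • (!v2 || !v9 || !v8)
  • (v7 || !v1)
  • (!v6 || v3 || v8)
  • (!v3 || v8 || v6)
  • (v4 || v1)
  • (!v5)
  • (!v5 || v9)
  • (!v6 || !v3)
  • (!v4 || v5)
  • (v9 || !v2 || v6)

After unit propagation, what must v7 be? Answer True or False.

(!v5) stands alone — v5 = False.
(!v4 || v5): since v5 = False, the clause reduces to (!v4). v4 = False.
(v1 || v4) with v4 = False leaves only v1, so v1 = True.
In (v7 || !v1), !v1 is now false; v7 must hold, so v7 = True.

True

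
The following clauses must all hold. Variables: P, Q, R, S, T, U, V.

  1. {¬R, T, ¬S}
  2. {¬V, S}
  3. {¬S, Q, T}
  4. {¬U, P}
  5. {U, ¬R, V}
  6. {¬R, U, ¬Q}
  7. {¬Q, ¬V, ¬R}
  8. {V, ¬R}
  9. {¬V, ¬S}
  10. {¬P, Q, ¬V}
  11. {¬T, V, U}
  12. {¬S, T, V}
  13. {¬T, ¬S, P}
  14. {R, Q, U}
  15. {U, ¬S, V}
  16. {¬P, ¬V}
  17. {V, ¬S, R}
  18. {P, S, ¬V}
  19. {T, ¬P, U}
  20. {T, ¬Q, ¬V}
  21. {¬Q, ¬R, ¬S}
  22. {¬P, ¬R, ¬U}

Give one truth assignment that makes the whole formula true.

P=T, Q=T, R=F, S=F, T=T, U=T, V=F

Set P = True and propagate.
  then V is forced to False.
  then R is forced to False.
  then S is forced to False.
Set Q = True and propagate.
For the remaining variables, T = True, U = True works.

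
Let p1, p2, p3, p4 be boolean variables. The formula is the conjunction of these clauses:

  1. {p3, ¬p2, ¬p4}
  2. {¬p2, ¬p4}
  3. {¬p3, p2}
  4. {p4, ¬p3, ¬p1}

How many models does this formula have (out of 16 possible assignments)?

Case analysis on p2 and p3:
  p2=T, p3=T: remaining (p1,p4) ∈ {(F,F)} — 1.
  p2=T, p3=F: remaining (p1,p4) ∈ {(F,F); (T,F)} — 2.
  p2=F, p3=T: a clause becomes empty — 0.
  p2=F, p3=F: remaining (p1,p4) ∈ {(F,F); (F,T); (T,F); (T,T)} — 4.
Total: 1 + 2 + 0 + 4 = 7.

7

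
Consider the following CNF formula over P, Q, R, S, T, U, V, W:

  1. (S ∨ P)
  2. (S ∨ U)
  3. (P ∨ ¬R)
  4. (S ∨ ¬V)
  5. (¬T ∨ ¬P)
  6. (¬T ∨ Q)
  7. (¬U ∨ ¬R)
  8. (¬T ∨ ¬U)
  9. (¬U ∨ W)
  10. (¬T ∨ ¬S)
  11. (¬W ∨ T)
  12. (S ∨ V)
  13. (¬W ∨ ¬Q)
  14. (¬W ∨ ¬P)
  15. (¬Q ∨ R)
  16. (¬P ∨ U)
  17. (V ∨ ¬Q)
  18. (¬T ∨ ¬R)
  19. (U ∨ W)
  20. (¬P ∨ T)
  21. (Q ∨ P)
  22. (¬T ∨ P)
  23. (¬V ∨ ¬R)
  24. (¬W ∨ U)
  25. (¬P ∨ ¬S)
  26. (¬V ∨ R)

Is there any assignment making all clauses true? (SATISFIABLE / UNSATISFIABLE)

P = True:
  propagation gives T=False; an empty clause results — contradiction.
P = False:
  propagation gives S=True, R=False, T=False, W=False; an empty clause results — contradiction.
Every branch closes, so no satisfying assignment exists.

UNSATISFIABLE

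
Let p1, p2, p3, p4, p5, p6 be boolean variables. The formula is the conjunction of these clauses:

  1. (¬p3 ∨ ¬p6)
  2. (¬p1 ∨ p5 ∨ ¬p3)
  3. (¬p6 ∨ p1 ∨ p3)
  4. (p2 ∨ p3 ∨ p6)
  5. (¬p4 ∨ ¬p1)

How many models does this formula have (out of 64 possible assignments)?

Split on p3, then p1.
  p3=1, p1=1: remaining (p2,p4,p5,p6) ∈ {(0,0,1,0); (1,0,1,0)} — 2.
  p3=1, p1=0: forces p6=0; p2, p4, p5 free → 2^3 = 8.
  p3=0, p1=1: p5 free; 3 ways for (p2,p4,p6) × 2^1 = 6.
  p3=0, p1=0: remaining (p2,p4,p5,p6) ∈ {(1,0,0,0); (1,0,1,0); (1,1,0,0); (1,1,1,0)} — 4.
Total: 2 + 8 + 6 + 4 = 20.

20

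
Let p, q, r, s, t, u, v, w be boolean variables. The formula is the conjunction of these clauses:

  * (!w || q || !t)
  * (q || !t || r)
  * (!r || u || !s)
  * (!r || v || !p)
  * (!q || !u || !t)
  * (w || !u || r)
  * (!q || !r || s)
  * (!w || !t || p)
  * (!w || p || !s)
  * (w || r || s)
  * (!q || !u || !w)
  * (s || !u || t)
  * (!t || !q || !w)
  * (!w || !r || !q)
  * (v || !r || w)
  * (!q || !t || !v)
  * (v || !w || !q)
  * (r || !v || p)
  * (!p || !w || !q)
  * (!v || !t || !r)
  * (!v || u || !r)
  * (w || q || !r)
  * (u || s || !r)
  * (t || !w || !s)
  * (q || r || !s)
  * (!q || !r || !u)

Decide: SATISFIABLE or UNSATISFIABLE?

SATISFIABLE

Branch on p: take p = True.
Set q = True and propagate.
  then w is forced to False.
Branch on r: take r = False.
  then u is forced to False.
  then s is forced to True.
The remaining clauses are satisfied by t = False, v = False.
Every clause has at least one true literal under this assignment.
So p=1, q=1, r=0, s=1, t=0, u=0, v=0, w=0 is a satisfying assignment.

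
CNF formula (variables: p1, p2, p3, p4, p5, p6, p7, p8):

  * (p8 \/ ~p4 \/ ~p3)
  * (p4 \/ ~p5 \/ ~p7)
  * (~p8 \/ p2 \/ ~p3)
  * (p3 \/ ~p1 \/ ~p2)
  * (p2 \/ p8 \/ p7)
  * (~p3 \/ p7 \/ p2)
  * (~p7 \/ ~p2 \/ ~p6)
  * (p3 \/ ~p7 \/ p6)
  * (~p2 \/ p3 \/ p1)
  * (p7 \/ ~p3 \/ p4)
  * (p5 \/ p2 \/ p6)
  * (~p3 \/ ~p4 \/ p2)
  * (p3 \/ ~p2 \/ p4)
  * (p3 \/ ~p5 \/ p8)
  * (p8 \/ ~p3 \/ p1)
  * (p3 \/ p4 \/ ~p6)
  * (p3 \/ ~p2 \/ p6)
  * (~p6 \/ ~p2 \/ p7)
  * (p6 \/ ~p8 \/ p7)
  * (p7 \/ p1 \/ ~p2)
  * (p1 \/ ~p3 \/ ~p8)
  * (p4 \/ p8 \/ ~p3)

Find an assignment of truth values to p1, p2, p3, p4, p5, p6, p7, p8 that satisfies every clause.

p1=False, p2=False, p3=False, p4=True, p5=False, p6=True, p7=True, p8=True

Try p1 = False.
Set p2 = False and propagate.
The remaining clauses are satisfied by p3 = False, p4 = True, p5 = False, p6 = True, p7 = True, p8 = True.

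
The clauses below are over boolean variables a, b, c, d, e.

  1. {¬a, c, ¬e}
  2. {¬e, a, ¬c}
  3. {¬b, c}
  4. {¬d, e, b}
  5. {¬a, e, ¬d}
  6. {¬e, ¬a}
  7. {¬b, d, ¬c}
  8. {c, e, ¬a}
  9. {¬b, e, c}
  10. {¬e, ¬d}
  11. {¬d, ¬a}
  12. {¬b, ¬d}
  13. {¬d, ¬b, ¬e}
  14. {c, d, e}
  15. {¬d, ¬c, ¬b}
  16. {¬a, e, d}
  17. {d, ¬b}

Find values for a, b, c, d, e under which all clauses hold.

Branch on a: take a = False.
Try b = False.
Set c = False and propagate.
The remaining clauses are satisfied by d = False, e = True.

a = False, b = False, c = False, d = False, e = True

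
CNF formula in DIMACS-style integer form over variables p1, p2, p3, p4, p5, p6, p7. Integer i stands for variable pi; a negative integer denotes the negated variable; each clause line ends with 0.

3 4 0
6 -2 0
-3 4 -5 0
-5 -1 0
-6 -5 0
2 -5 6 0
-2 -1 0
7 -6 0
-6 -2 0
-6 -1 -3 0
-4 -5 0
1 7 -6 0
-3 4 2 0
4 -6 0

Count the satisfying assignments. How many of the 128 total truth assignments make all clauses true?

Case analysis on p6 and p2:
  p6=1, p2=1: a clause becomes empty — 0.
  p6=1, p2=0: remaining (p1,p3,p4,p5,p7) ∈ {(0,0,1,0,1); (0,1,1,0,1); (1,0,1,0,1)} — 3.
  p6=0, p2=1: a clause becomes empty — 0.
  p6=0, p2=0: forces p4=1; p5=0; p1, p3, p7 free → 2^3 = 8.
Total: 0 + 3 + 0 + 8 = 11.

11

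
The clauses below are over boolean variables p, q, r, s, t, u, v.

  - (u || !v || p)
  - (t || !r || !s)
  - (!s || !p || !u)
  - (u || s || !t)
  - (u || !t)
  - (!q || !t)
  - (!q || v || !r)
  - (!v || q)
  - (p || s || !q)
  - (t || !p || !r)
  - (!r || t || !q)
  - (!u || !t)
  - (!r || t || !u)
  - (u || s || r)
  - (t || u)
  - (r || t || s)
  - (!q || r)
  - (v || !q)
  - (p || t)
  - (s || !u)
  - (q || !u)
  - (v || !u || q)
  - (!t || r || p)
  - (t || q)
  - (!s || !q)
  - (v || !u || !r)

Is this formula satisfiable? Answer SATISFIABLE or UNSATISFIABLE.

UNSATISFIABLE

t = True:
  propagation gives u=True; an empty clause results — contradiction.
t = False:
  propagation gives u=True, r=False, s=True, p=False; an empty clause results — contradiction.
Every branch closes, so no satisfying assignment exists.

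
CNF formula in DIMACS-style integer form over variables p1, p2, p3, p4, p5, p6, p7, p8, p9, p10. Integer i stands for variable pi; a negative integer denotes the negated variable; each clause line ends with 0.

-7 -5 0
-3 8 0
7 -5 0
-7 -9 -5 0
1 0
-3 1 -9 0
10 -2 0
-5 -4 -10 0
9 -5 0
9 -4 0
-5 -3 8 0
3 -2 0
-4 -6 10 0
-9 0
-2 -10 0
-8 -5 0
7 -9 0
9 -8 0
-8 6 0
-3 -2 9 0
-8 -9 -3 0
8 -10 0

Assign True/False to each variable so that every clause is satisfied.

p1=T, p2=F, p3=F, p4=F, p5=F, p6=T, p7=T, p8=F, p9=F, p10=F

Check each clause:
  1. (!p7 || !p5) — !p5 is true.
  2. (!p3 || p8) — !p3 is true.
  3. (!p5 || p7) — !p5 is true.
  4. (!p5 || !p9 || !p7) — !p5 is true.
  5. (p1) — p1 is true.
  6. (!p3 || p1 || !p9) — p1 is true.
  7. (!p2 || p10) — !p2 is true.
  8. (!p10 || !p4 || !p5) — !p5 is true.
  9. (!p5 || p9) — !p5 is true.
  10. (p9 || !p4) — !p4 is true.
  11. (p8 || !p5 || !p3) — !p5 is true.
  12. (p3 || !p2) — !p2 is true.
  13. (!p6 || !p4 || p10) — !p4 is true.
  14. (!p9) — !p9 is true.
  15. (!p2 || !p10) — !p10 is true.
  16. (!p8 || !p5) — !p8 is true.
  17. (!p9 || p7) — !p9 is true.
  18. (!p8 || p9) — !p8 is true.
  19. (p6 || !p8) — !p8 is true.
  20. (!p2 || !p3 || p9) — !p3 is true.
  21. (!p8 || !p3 || !p9) — !p8 is true.
  22. (!p10 || p8) — !p10 is true.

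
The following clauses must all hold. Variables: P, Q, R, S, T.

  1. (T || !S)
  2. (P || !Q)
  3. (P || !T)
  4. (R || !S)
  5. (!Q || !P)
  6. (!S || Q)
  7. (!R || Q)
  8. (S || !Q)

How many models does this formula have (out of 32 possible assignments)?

Satisfying assignments:
  P=F Q=F R=F S=F T=F
  P=T Q=F R=F S=F T=F
  P=T Q=F R=F S=F T=T
Count: 3.

3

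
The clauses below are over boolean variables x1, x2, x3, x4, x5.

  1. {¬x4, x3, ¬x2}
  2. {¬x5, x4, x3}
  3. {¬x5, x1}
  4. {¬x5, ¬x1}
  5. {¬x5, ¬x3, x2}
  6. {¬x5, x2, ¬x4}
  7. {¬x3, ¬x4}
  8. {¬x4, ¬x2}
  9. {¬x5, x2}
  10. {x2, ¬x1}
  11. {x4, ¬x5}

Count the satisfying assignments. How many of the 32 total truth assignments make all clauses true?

7

Split on x5, then x2.
  x5=T, x2=T: a clause becomes empty — 0.
  x5=T, x2=F: a clause becomes empty — 0.
  x5=F, x2=T: remaining (x1,x3,x4) ∈ {(F,F,F); (F,T,F); (T,F,F); (T,T,F)} — 4.
  x5=F, x2=F: remaining (x1,x3,x4) ∈ {(F,F,F); (F,F,T); (F,T,F)} — 3.
Total: 0 + 0 + 4 + 3 = 7.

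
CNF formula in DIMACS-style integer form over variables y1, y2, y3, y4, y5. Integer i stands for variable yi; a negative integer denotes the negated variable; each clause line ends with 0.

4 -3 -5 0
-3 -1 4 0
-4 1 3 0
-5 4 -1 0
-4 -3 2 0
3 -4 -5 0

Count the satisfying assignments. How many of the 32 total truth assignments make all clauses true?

Case analysis on y4 and y3:
  y4=T, y3=T: remaining (y1,y2,y5) ∈ {(F,T,F); (F,T,T); (T,T,F); (T,T,T)} — 4.
  y4=T, y3=F: remaining (y1,y2,y5) ∈ {(T,F,F); (T,T,F)} — 2.
  y4=F, y3=T: remaining (y1,y2,y5) ∈ {(F,F,F); (F,T,F)} — 2.
  y4=F, y3=F: y2 free; 3 ways for (y1,y5) × 2^1 = 6.
Total: 4 + 2 + 2 + 6 = 14.

14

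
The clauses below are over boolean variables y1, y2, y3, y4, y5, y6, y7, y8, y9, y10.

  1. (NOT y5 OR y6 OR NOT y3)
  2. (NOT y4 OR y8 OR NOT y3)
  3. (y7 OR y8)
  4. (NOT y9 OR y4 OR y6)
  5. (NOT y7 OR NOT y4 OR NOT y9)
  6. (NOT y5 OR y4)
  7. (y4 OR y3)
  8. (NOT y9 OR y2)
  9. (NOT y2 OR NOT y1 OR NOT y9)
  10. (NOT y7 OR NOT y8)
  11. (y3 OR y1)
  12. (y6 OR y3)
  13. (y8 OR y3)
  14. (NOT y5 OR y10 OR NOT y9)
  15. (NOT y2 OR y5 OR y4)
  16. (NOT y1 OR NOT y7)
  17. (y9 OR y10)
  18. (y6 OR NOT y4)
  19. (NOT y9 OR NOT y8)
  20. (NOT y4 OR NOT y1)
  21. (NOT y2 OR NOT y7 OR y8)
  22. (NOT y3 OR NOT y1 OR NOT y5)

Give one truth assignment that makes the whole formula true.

y10 occurs only positively in the remaining clauses — set y10 = True.
Branch on y1: take y1 = False.
  then y3 is forced to True.
Branch on y2: take y2 = False.
  then y9 is forced to False.
Try y4 = False.
  then y5 is forced to False.
For the remaining variables, y6 = False, y7 = True, y8 = False works.
Every clause has at least one true literal under this assignment.

y1 = False, y2 = False, y3 = True, y4 = False, y5 = False, y6 = False, y7 = True, y8 = False, y9 = False, y10 = True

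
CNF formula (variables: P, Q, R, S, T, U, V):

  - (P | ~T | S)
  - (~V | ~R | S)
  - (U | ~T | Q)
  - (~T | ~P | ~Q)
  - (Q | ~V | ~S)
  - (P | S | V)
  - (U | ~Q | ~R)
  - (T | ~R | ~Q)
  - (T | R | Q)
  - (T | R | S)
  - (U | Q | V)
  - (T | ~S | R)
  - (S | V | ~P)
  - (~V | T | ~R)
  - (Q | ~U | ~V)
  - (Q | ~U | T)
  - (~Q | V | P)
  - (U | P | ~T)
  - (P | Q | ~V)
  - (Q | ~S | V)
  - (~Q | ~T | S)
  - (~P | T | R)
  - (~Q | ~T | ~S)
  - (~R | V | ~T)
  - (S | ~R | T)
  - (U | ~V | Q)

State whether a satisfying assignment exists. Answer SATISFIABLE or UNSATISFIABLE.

Q = True:
  T = True:
    propagation gives P=False, S=True; an empty clause results — contradiction.
  T = False:
    propagation gives R=False, S=True; an empty clause results — contradiction.
Q = False:
  T = True:
    propagation gives U=True, V=False, S=False, P=True; an empty clause results — contradiction.
  T = False:
    propagation gives R=True, V=False, U=True; an empty clause results — contradiction.
Every branch closes, so no satisfying assignment exists.

UNSATISFIABLE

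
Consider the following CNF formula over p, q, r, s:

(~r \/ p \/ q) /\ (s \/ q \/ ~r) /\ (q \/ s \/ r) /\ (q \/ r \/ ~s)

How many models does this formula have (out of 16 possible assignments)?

9

Split on q, then r.
  q=T, r=T: remaining (p,s) ∈ {(F,F); (F,T); (T,F); (T,T)} — 4.
  q=T, r=F: remaining (p,s) ∈ {(F,F); (F,T); (T,F); (T,T)} — 4.
  q=F, r=T: remaining (p,s) ∈ {(T,T)} — 1.
  q=F, r=F: a clause becomes empty — 0.
Total: 4 + 4 + 1 + 0 = 9.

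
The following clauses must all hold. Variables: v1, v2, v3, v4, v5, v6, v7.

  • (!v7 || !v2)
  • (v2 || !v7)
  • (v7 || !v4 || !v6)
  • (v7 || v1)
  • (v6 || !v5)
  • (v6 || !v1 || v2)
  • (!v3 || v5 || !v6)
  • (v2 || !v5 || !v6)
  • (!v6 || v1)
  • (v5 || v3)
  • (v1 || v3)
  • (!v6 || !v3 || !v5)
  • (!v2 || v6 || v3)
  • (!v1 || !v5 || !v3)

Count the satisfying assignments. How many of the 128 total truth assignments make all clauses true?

3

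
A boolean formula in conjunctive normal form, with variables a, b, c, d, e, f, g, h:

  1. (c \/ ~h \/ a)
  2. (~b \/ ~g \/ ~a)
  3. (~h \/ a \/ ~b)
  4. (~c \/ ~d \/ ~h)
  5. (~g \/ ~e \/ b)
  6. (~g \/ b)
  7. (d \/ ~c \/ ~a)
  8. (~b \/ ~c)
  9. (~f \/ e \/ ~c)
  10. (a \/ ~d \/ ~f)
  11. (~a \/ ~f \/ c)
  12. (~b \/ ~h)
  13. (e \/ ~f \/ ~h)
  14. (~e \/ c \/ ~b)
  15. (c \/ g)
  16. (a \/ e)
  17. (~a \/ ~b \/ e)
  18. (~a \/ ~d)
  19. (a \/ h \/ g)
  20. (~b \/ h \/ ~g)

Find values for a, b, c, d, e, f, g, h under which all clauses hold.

a=0  b=0  c=1  d=0  e=1  f=1  g=0  h=1

Try a = False.
  then e is forced to True.
The remaining clauses are satisfied by b = False, c = True, d = False, f = True, g = False, h = True.
Check each clause:
  1. (a \/ c \/ ~h) — c is true.
  2. (~a \/ ~g \/ ~b) — ~g is true.
  3. (~h \/ ~b \/ a) — ~b is true.
  4. (~c \/ ~d \/ ~h) — ~d is true.
  5. (b \/ ~g \/ ~e) — ~g is true.
  6. (b \/ ~g) — ~g is true.
  7. (d \/ ~a \/ ~c) — ~a is true.
  8. (~b \/ ~c) — ~b is true.
  9. (e \/ ~f \/ ~c) — e is true.
  10. (~f \/ a \/ ~d) — ~d is true.
  11. (c \/ ~a \/ ~f) — c is true.
  12. (~b \/ ~h) — ~b is true.
  13. (~f \/ ~h \/ e) — e is true.
  14. (~b \/ c \/ ~e) — c is true.
  15. (c \/ g) — c is true.
  16. (e \/ a) — e is true.
  17. (~a \/ ~b \/ e) — e is true.
  18. (~a \/ ~d) — ~d is true.
  19. (g \/ a \/ h) — h is true.
  20. (h \/ ~b \/ ~g) — h is true.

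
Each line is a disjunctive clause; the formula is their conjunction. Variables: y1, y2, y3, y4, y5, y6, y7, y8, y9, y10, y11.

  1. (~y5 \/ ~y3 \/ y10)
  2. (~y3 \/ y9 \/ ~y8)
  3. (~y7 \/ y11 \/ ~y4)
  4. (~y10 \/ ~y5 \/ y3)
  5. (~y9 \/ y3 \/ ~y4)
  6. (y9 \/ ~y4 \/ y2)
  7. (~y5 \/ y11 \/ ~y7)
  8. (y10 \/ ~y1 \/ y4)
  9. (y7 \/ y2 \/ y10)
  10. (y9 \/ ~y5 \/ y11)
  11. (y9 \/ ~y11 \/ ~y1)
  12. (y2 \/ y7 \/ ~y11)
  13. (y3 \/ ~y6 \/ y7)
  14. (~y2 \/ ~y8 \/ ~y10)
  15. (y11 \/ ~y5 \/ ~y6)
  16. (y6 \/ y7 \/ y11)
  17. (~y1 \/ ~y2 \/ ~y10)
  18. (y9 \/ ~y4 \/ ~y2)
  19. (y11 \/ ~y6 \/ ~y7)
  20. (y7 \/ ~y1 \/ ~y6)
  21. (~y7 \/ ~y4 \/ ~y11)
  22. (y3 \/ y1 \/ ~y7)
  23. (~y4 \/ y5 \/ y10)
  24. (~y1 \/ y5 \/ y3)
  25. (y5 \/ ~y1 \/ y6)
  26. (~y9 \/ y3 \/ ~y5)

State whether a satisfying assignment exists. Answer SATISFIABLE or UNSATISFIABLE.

y8 occurs only negated in the remaining clauses — set y8 = False.
Try y1 = False.
For the remaining variables, y2 = False, y3 = True, y4 = False, y5 = False, y6 = False, y7 = True, y9 = True, y10 = False, y11 = True works.
Every clause has at least one true literal under this assignment.
So y1=False, y2=False, y3=True, y4=False, y5=False, y6=False, y7=True, y8=False, y9=True, y10=False, y11=True is a satisfying assignment.

SATISFIABLE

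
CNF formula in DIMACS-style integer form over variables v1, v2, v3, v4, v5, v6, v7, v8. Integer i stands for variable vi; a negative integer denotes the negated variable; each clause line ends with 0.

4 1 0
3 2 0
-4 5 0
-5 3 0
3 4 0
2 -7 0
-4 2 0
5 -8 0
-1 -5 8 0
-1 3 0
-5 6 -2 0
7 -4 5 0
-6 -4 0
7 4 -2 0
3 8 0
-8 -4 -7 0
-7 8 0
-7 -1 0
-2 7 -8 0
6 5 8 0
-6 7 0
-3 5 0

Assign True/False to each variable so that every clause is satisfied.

v1=True  v2=False  v3=True  v4=False  v5=True  v6=False  v7=False  v8=True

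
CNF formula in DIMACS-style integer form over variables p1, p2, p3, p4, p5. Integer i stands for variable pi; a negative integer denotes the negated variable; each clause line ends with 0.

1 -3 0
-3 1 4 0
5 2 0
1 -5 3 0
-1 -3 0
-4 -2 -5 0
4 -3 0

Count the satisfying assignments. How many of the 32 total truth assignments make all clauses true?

7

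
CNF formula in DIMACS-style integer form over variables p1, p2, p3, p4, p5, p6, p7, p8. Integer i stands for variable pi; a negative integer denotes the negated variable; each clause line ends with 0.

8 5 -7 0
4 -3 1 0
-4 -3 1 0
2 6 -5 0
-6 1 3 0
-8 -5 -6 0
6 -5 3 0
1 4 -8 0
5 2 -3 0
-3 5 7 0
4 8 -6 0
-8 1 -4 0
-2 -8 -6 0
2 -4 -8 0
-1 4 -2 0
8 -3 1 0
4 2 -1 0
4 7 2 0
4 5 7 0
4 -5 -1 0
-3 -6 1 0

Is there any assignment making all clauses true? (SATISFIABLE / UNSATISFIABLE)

Set p1 = True and propagate.
Branch on p2: take p2 = False.
  then p4 is forced to True.
  then p8 is forced to False.
Branch on p3: take p3 = False.
The remaining clauses are satisfied by p5 = True, p6 = True, p7 = False.
So p1=1, p2=0, p3=0, p4=1, p5=1, p6=1, p7=0, p8=0 is a satisfying assignment.

SATISFIABLE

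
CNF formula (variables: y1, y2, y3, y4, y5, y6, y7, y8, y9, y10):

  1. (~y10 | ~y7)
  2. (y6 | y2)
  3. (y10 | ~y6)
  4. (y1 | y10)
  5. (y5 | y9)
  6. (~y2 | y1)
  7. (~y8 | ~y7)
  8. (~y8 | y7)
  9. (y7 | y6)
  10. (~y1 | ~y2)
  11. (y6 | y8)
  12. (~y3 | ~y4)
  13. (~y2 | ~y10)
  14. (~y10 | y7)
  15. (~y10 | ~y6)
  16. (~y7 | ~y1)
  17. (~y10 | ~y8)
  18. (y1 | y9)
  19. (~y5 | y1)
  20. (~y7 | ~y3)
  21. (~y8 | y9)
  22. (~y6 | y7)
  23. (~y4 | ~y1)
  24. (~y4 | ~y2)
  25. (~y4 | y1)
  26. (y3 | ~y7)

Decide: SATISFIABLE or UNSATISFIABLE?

y7 = True:
  propagation gives y10=False, y6=False, y2=True, y1=True; an empty clause results — contradiction.
y7 = False:
  propagation gives y8=False, y6=True; an empty clause results — contradiction.
Every branch closes, so no satisfying assignment exists.

UNSATISFIABLE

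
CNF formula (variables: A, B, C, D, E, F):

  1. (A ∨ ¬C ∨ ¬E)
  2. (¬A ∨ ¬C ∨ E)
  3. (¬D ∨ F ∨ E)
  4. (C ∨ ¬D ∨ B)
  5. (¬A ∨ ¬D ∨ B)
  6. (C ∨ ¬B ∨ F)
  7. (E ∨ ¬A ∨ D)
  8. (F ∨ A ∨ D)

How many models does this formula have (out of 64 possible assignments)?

Split on A, then D.
  A=1, D=1: remaining (B,C,E,F) ∈ {(1,0,0,1); (1,0,1,1); (1,1,1,0); (1,1,1,1)} — 4.
  A=1, D=0: 7 of the 16 assignments to (B,C,E,F) work.
  A=0, D=1: remaining (B,C,E,F) ∈ {(0,1,0,1); (1,0,0,1); (1,0,1,1); (1,1,0,1)} — 4.
  A=0, D=0: B free; 3 ways for (C,E,F) × 2^1 = 6.
Total: 4 + 7 + 4 + 6 = 21.

21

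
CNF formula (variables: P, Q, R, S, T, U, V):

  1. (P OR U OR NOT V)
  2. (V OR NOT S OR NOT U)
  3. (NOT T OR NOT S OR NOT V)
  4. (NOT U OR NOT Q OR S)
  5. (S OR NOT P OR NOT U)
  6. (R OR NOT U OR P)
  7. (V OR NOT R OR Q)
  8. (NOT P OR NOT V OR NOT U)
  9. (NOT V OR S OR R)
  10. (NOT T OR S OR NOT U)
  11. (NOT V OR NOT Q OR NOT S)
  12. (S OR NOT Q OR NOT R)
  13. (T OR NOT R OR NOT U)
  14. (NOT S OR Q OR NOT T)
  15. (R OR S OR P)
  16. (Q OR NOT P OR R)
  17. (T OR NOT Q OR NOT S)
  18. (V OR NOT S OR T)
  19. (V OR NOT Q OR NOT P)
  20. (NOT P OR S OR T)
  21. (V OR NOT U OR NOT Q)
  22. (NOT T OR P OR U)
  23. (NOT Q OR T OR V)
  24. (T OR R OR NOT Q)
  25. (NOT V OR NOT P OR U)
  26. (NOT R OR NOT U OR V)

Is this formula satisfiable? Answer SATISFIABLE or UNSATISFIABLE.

UNSATISFIABLE

S = True:
  V = True:
    P = True:
      propagation gives U=False; contradiction.
    P = False:
      propagation gives U=True, R=True; contradiction.
  V = False:
    propagation gives U=False, T=True, Q=True, P=False; an empty clause results — contradiction.
S = False:
  U = True:
    propagation gives Q=False, P=False, R=True, V=True; an empty clause results — contradiction.
  U = False:
    P = True:
      propagation gives T=True, V=False, Q=False; contradiction.
    P = False:
      propagation gives V=False, R=True, Q=True; contradiction.
Every branch closes, so no satisfying assignment exists.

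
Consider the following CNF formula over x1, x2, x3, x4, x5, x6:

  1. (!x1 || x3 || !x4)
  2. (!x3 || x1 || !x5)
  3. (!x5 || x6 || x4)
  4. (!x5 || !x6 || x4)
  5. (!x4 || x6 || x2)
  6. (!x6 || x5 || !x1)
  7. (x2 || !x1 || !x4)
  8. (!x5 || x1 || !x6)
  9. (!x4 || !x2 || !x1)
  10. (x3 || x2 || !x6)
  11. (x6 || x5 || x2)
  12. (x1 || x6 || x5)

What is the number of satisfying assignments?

Case analysis on x6 and x1:
  x6=1, x1=1: a clause becomes empty — 0.
  x6=1, x1=0: x4 free; 3 ways for (x2,x3,x5) × 2^1 = 6.
  x6=0, x1=1: remaining (x2,x3,x4,x5) ∈ {(1,0,0,0); (1,1,0,0)} — 2.
  x6=0, x1=0: remaining (x2,x3,x4,x5) ∈ {(1,0,1,1)} — 1.
Total: 0 + 6 + 2 + 1 = 9.

9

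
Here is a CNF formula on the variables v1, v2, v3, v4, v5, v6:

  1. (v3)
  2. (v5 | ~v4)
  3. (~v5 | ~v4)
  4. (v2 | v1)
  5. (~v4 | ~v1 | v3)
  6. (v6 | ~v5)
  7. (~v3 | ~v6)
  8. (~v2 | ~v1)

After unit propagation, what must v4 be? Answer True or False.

(v3) stands alone — v3 = True.
From (~v3 | ~v6) and v3 = True: v6 = False.
(v6 | ~v5) with v6 = False leaves only ~v5, so v5 = False.
(v5 | ~v4) with v5 = False leaves only ~v4, so v4 = False.

False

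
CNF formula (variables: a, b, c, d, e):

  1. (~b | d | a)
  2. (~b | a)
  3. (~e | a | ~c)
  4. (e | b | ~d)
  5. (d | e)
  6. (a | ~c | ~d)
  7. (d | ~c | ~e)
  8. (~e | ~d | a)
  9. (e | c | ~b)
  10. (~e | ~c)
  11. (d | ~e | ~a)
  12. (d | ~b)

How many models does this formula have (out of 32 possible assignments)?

Satisfying assignments:
  a=0 b=0 c=0 d=0 e=1
  a=1 b=0 c=0 d=1 e=1
  a=1 b=1 c=0 d=1 e=1
  a=1 b=1 c=1 d=1 e=0
That's 4 in total.

4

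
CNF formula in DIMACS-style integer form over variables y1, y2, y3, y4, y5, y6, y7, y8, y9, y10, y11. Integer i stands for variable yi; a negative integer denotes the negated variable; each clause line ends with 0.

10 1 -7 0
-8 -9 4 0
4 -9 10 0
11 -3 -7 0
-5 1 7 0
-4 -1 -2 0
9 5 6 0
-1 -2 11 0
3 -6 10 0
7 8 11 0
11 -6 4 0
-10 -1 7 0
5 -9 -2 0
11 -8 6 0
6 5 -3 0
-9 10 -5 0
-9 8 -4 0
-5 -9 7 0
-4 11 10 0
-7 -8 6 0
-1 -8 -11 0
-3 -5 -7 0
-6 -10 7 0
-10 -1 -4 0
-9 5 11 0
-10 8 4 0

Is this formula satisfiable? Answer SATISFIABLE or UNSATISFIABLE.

SATISFIABLE

Set y1 = False and propagate.
The remaining clauses are satisfied by y2 = True, y3 = False, y4 = False, y5 = True, y6 = True, y7 = True, y8 = True, y9 = False, y10 = True, y11 = True.
So y1 = False, y2 = True, y3 = False, y4 = False, y5 = True, y6 = True, y7 = True, y8 = True, y9 = False, y10 = True, y11 = True is a satisfying assignment.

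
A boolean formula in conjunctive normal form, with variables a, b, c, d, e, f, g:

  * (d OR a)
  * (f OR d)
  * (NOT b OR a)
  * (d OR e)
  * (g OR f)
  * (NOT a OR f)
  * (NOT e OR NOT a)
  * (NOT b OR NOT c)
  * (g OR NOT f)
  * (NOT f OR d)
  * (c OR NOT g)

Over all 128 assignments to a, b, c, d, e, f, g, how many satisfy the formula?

Satisfying assignments:
  a=0 b=0 c=1 d=1 e=0 f=0 g=1
  a=0 b=0 c=1 d=1 e=0 f=1 g=1
  a=0 b=0 c=1 d=1 e=1 f=0 g=1
  a=0 b=0 c=1 d=1 e=1 f=1 g=1
  a=1 b=0 c=1 d=1 e=0 f=1 g=1
Count: 5.

5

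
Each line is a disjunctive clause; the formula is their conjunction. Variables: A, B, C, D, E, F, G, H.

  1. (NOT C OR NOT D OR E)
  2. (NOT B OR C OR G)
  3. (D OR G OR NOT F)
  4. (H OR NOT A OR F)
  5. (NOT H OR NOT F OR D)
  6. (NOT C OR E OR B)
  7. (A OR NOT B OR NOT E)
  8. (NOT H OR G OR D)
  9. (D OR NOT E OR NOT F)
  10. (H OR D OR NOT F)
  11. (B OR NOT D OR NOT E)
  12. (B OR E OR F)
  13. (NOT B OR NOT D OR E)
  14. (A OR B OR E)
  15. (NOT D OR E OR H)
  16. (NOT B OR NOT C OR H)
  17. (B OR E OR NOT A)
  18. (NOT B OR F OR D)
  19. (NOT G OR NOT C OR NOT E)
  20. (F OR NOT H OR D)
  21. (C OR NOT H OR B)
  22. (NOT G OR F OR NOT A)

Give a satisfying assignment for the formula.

A=False, B=False, C=True, D=False, E=True, F=False, G=False, H=False

Set A = False and propagate.
For the remaining variables, B = False, C = True, D = False, E = True, F = False, G = False, H = False works.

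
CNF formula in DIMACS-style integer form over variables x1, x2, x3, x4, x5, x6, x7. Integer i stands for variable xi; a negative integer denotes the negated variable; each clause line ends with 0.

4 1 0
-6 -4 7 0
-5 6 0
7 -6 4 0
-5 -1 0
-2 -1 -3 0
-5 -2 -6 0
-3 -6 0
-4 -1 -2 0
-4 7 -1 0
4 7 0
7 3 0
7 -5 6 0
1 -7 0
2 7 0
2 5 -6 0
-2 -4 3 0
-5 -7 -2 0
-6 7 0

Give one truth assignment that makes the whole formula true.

Try x1 = True.
  then x5 is forced to False.
For the remaining variables, x2 = False, x3 = False, x4 = False, x6 = False, x7 = True works.
Every clause has at least one true literal under this assignment.
Check each clause:
  1. (x1 ∨ x4) — x1 is true.
  2. (x7 ∨ ¬x4 ∨ ¬x6) — ¬x6 is true.
  3. (x6 ∨ ¬x5) — ¬x5 is true.
  4. (x4 ∨ ¬x6 ∨ x7) — ¬x6 is true.
  5. (¬x1 ∨ ¬x5) — ¬x5 is true.
  6. (¬x3 ∨ ¬x2 ∨ ¬x1) — ¬x3 is true.
  7. (¬x2 ∨ ¬x6 ∨ ¬x5) — ¬x6 is true.
  8. (¬x6 ∨ ¬x3) — ¬x6 is true.
  9. (¬x1 ∨ ¬x4 ∨ ¬x2) — ¬x4 is true.
  10. (¬x4 ∨ ¬x1 ∨ x7) — ¬x4 is true.
  11. (x4 ∨ x7) — x7 is true.
  12. (x7 ∨ x3) — x7 is true.
  13. (x7 ∨ ¬x5 ∨ x6) — ¬x5 is true.
  14. (x1 ∨ ¬x7) — x1 is true.
  15. (x2 ∨ x7) — x7 is true.
  16. (x5 ∨ x2 ∨ ¬x6) — ¬x6 is true.
  17. (¬x2 ∨ x3 ∨ ¬x4) — ¬x4 is true.
  18. (¬x7 ∨ ¬x5 ∨ ¬x2) — ¬x5 is true.
  19. (¬x6 ∨ x7) — ¬x6 is true.

x1=True, x2=False, x3=False, x4=False, x5=False, x6=False, x7=True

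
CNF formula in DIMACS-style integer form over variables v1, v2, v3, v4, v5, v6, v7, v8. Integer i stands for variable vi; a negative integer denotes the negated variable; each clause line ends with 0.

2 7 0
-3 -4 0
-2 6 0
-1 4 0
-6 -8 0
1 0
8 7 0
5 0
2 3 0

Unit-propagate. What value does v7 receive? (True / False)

True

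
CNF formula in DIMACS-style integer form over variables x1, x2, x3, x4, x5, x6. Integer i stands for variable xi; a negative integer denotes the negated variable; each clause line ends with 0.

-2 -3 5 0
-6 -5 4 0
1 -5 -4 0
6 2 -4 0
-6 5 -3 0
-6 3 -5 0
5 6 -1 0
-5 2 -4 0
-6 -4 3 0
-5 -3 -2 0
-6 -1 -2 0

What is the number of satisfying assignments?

14

Case analysis on x5 and x6:
  x5=1, x6=1: a clause becomes empty — 0.
  x5=1, x6=0: 7 of the 16 assignments to (x1,x2,x3,x4) work.
  x5=0, x6=1: remaining (x1,x2,x3,x4) ∈ {(0,0,0,0); (0,1,0,0); (1,0,0,0)} — 3.
  x5=0, x6=0: remaining (x1,x2,x3,x4) ∈ {(0,0,0,0); (0,0,1,0); (0,1,0,0); (0,1,0,1)} — 4.
Total: 0 + 7 + 3 + 4 = 14.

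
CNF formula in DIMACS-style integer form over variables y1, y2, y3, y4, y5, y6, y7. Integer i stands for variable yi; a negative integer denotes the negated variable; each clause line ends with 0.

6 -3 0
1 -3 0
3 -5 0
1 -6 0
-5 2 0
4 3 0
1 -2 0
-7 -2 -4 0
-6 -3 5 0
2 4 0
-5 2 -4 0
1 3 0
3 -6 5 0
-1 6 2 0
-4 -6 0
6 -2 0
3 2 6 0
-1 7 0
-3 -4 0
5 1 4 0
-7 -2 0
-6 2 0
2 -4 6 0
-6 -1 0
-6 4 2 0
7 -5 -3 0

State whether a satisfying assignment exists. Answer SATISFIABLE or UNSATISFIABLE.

y2 = True:
  propagation gives y1=True, y6=True; an empty clause results — contradiction.
y2 = False:
  propagation gives y5=False, y4=True, y6=False; an empty clause results — contradiction.
Every branch closes, so no satisfying assignment exists.

UNSATISFIABLE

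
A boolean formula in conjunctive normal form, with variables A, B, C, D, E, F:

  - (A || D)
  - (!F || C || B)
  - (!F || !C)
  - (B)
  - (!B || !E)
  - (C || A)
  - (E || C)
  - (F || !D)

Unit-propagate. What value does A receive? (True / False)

Unit clause (B) sets B = True.
(!E || !B) with B = True leaves only !E, so E = False.
In (E || C), E is now false; C must hold, so C = True.
(!C || !F): since C = True, the clause reduces to (!F). F = False.
In (F || !D), F is now false; !D must hold, so D = False.
From (A || D) and D = False: A = True.

True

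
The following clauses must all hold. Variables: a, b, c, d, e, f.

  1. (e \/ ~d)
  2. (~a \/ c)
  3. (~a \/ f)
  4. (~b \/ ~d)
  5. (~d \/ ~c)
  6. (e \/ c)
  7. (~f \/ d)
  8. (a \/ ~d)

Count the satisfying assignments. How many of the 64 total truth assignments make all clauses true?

6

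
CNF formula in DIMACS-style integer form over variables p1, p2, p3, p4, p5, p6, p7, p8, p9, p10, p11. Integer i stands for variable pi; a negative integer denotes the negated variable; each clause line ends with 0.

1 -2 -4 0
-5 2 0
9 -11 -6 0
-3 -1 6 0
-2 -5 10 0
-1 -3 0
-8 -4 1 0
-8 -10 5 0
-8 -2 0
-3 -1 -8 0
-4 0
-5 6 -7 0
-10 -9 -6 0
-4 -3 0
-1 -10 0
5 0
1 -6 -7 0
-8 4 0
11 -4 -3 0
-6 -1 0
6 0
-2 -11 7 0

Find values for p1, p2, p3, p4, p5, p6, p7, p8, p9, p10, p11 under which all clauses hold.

p1=F, p2=T, p3=T, p4=F, p5=T, p6=T, p7=F, p8=F, p9=F, p10=T, p11=F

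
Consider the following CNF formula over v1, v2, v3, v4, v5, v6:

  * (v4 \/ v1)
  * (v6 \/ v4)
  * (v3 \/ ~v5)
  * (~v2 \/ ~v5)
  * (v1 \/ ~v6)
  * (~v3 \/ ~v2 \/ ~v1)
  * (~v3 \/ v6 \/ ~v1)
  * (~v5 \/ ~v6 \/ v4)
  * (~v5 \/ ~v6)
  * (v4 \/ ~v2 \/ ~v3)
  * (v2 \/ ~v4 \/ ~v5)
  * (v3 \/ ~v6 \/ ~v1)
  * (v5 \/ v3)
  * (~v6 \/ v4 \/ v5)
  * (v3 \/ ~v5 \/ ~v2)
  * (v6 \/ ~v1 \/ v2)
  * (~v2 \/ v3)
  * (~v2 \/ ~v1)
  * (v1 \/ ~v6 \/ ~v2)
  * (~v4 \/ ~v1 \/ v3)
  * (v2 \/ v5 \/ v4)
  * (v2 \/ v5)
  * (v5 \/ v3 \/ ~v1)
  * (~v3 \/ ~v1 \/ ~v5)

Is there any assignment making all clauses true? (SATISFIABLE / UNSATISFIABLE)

Set v1 = False and propagate.
  then v4 is forced to True.
  then v6 is forced to False.
Try v2 = True.
  then v5 is forced to False.
  then v3 is forced to True.
Every clause has at least one true literal under this assignment.
So v1=0  v2=1  v3=1  v4=1  v5=0  v6=0 is a satisfying assignment.

SATISFIABLE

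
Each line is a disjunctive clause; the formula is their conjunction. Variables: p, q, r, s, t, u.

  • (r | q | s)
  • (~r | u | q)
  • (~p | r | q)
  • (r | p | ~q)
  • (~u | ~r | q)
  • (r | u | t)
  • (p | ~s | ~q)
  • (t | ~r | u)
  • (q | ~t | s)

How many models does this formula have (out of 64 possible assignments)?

18

Case analysis on q and r:
  q=1, r=1: 9 of the 16 assignments to (p,s,t,u) work.
  q=1, r=0: s free; 3 ways for (p,t,u) × 2^1 = 6.
  q=0, r=1: a clause becomes empty — 0.
  q=0, r=0: remaining (p,s,t,u) ∈ {(0,1,0,1); (0,1,1,0); (0,1,1,1)} — 3.
Total: 9 + 6 + 0 + 3 = 18.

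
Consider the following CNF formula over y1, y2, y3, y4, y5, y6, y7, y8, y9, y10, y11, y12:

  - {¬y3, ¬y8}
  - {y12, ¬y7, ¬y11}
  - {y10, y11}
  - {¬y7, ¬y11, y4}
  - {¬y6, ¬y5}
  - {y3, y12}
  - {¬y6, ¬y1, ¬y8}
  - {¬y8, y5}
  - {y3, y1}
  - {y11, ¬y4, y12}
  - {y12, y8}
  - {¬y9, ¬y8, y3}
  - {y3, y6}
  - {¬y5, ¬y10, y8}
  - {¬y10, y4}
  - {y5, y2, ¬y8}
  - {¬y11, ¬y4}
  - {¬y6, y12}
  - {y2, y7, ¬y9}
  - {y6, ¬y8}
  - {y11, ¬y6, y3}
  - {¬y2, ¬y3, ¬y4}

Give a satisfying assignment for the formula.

y1 = T, y2 = F, y3 = T, y4 = T, y5 = F, y6 = T, y7 = T, y8 = F, y9 = T, y10 = T, y11 = F, y12 = T

Pure literal: y12 appears only positively; assign y12 = True.
Try y1 = True.
The remaining clauses are satisfied by y2 = False, y3 = True, y4 = True, y5 = False, y6 = True, y7 = True, y8 = False, y9 = True, y10 = True, y11 = False.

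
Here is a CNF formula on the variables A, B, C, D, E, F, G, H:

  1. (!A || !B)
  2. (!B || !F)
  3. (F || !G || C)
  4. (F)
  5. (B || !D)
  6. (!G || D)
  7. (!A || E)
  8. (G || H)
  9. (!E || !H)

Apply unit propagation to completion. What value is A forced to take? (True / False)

Unit clause (F) sets F = True.
(!F || !B) with F = True leaves only !B, so B = False.
(B || !D) with B = False leaves only !D, so D = False.
In (D || !G), D is now false; !G must hold, so G = False.
(G || H) with G = False leaves only H, so H = True.
From (!H || !E) and H = True: E = False.
From (!A || E) and E = False: A = False.

False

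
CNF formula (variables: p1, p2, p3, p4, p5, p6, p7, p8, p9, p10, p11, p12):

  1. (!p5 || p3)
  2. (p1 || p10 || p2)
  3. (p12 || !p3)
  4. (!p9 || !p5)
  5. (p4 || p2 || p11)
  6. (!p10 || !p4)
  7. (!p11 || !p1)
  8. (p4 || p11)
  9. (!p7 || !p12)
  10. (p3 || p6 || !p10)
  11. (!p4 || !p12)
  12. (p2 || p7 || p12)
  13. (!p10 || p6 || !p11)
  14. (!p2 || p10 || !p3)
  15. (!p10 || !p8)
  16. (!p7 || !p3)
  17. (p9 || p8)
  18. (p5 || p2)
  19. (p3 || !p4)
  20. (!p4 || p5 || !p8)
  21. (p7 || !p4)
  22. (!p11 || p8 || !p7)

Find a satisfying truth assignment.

p1 = False, p2 = True, p3 = False, p4 = False, p5 = False, p6 = True, p7 = False, p8 = True, p9 = False, p10 = False, p11 = True, p12 = False

Check each clause:
  1. (!p5 || p3) — !p5 is true.
  2. (p1 || p10 || p2) — p2 is true.
  3. (!p3 || p12) — !p3 is true.
  4. (!p9 || !p5) — !p5 is true.
  5. (p11 || p4 || p2) — p2 is true.
  6. (!p4 || !p10) — !p4 is true.
  7. (!p11 || !p1) — !p1 is true.
  8. (p11 || p4) — p11 is true.
  9. (!p7 || !p12) — !p7 is true.
  10. (p3 || !p10 || p6) — p6 is true.
  11. (!p4 || !p12) — !p12 is true.
  12. (p2 || p7 || p12) — p2 is true.
  13. (!p10 || p6 || !p11) — !p10 is true.
  14. (!p2 || !p3 || p10) — !p3 is true.
  15. (!p8 || !p10) — !p10 is true.
  16. (!p3 || !p7) — !p7 is true.
  17. (p9 || p8) — p8 is true.
  18. (p2 || p5) — p2 is true.
  19. (!p4 || p3) — !p4 is true.
  20. (p5 || !p4 || !p8) — !p4 is true.
  21. (!p4 || p7) — !p4 is true.
  22. (!p7 || p8 || !p11) — p8 is true.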